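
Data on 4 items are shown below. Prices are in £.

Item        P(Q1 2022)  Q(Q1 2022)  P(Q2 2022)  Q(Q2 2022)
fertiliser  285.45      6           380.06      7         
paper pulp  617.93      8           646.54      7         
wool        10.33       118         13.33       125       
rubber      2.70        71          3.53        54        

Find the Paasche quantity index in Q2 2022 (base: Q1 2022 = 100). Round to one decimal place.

97.5

Paasche quantity index uses current-period prices as weights.
ΣP(Q2 2022)·Q(Q2 2022) = 380.06×7 + 646.54×7 + 13.33×125 + 3.53×54 = 2660.42 + 4525.78 + 1666.25 + 190.62 = 9043.07
ΣP(Q2 2022)·Q(Q1 2022) = 380.06×6 + 646.54×8 + 13.33×118 + 3.53×71 = 2280.36 + 5172.32 + 1572.94 + 250.63 = 9276.25
Index = 9043.07 / 9276.25 × 100 = 97.4863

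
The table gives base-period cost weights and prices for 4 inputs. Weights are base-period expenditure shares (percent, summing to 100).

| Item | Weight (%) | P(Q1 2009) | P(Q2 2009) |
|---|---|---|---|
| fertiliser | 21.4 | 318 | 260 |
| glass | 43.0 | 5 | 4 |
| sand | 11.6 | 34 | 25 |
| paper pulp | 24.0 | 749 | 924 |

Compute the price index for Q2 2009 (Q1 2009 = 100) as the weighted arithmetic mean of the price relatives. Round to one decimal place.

fertiliser: 21.4 × (260/318) = 21.4 × 0.817610 = 17.4969
glass: 43.0 × (4/5) = 43.0 × 0.800000 = 34.4000
sand: 11.6 × (25/34) = 11.6 × 0.735294 = 8.5294
paper pulp: 24.0 × (924/749) = 24.0 × 1.233645 = 29.6075
Index = Σ wᵢ·(p₁ᵢ/p₀ᵢ) = 17.4969 + 34.4000 + 8.5294 + 29.6075 = 90.0337

90.0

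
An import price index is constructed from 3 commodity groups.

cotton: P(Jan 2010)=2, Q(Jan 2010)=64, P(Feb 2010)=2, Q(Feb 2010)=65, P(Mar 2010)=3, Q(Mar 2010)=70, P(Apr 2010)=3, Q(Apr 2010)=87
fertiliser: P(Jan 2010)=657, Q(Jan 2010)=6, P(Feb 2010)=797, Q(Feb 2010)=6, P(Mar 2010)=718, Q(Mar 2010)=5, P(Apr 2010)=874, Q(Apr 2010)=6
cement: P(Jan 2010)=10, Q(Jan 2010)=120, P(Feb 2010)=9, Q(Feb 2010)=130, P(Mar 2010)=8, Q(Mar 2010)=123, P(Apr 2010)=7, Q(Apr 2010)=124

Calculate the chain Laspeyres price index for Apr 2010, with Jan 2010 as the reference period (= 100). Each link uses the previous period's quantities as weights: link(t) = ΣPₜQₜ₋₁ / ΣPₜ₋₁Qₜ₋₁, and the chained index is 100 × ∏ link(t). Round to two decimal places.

117.82

Link Jan 2010→Feb 2010:
ΣP(Feb 2010)Q(Jan 2010) = 2×64 + 797×6 + 9×120 = 128 + 4782 + 1080 = 5990
ΣP(Jan 2010)Q(Jan 2010) = 2×64 + 657×6 + 10×120 = 128 + 3942 + 1200 = 5270
link = 5990/5270 = 1.136622
Link Feb 2010→Mar 2010:
ΣP(Mar 2010)Q(Feb 2010) = 3×65 + 718×6 + 8×130 = 195 + 4308 + 1040 = 5543
ΣP(Feb 2010)Q(Feb 2010) = 2×65 + 797×6 + 9×130 = 130 + 4782 + 1170 = 6082
link = 5543/6082 = 0.911378
Link Mar 2010→Apr 2010:
ΣP(Apr 2010)Q(Mar 2010) = 3×70 + 874×5 + 7×123 = 210 + 4370 + 861 = 5441
ΣP(Mar 2010)Q(Mar 2010) = 3×70 + 718×5 + 8×123 = 210 + 3590 + 984 = 4784
link = 5441/4784 = 1.137333
Chained index = 100 × 1.136622 × 0.911378 × 1.137333 = 117.8154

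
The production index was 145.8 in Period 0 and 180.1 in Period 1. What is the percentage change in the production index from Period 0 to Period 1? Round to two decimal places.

Change = (180.1 − 145.8) / 145.8 × 100
       = 34.3 / 145.8 × 100 = 23.5254%

23.53%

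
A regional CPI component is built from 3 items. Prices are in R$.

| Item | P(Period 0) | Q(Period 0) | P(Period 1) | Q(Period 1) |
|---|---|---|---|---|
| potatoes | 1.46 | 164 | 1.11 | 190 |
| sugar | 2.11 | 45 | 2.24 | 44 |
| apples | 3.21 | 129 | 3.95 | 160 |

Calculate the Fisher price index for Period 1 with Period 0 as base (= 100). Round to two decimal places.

Laspeyres component (base-period weights):
ΣP(Period 1)Q(Period 0) = 1.11×164 + 2.24×45 + 3.95×129 = 182.04 + 100.8 + 509.55 = 792.39
ΣP(Period 0)Q(Period 0) = 1.46×164 + 2.11×45 + 3.21×129 = 239.44 + 94.95 + 414.09 = 748.48
L = 792.39 / 748.48 × 100 = 105.8666
Paasche component (current-period weights):
ΣP(Period 1)Q(Period 1) = 1.11×190 + 2.24×44 + 3.95×160 = 210.9 + 98.56 + 632 = 941.46
ΣP(Period 0)Q(Period 1) = 1.46×190 + 2.11×44 + 3.21×160 = 277.4 + 92.84 + 513.6 = 883.84
P = 941.46 / 883.84 × 100 = 106.5193
Fisher = √(L × P) = √(105.8666 × 106.5193) = 106.1924

106.19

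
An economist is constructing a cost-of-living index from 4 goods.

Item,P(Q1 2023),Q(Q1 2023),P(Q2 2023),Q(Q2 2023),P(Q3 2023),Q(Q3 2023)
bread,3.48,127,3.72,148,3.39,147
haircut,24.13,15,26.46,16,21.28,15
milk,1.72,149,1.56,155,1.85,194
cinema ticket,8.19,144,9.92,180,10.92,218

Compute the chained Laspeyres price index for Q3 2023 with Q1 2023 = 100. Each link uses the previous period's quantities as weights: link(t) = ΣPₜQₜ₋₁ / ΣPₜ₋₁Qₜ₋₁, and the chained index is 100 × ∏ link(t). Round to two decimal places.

116.49

Link Q1 2023→Q2 2023:
ΣP(Q2 2023)Q(Q1 2023) = 3.72×127 + 26.46×15 + 1.56×149 + 9.92×144 = 472.44 + 396.9 + 232.44 + 1428.48 = 2530.26
ΣP(Q1 2023)Q(Q1 2023) = 3.48×127 + 24.13×15 + 1.72×149 + 8.19×144 = 441.96 + 361.95 + 256.28 + 1179.36 = 2239.55
link = 2530.26/2239.55 = 1.129807
Link Q2 2023→Q3 2023:
ΣP(Q3 2023)Q(Q2 2023) = 3.39×148 + 21.28×16 + 1.85×155 + 10.92×180 = 501.72 + 340.48 + 286.75 + 1965.6 = 3094.55
ΣP(Q2 2023)Q(Q2 2023) = 3.72×148 + 26.46×16 + 1.56×155 + 9.92×180 = 550.56 + 423.36 + 241.8 + 1785.6 = 3001.32
link = 3094.55/3001.32 = 1.031063
Chained index = 100 × 1.129807 × 1.031063 = 116.4903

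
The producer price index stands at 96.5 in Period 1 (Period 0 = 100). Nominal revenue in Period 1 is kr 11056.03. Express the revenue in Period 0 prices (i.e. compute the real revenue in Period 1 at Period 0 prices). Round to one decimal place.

11457.0

Real = Nominal ÷ (Index/100) = 11056.03 ÷ (96.5/100)
     = 11056.03 ÷ 0.965 = 11457.0259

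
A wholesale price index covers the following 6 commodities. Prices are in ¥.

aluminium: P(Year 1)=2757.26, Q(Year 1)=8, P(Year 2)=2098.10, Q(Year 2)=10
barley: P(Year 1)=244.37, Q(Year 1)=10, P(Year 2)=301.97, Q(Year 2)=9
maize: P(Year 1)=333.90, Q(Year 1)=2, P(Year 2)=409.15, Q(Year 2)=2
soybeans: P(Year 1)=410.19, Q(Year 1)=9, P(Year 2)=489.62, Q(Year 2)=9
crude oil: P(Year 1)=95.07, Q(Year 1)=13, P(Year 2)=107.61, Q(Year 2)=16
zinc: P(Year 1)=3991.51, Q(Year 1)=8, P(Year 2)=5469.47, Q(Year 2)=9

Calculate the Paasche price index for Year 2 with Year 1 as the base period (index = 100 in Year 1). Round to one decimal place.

111.6

Paasche price index uses current-period quantities as weights.
ΣP(Year 2)·Q(Year 2) = 2098.10×10 + 301.97×9 + 409.15×2 + 489.62×9 + 107.61×16 + 5469.47×9 = 20981 + 2717.73 + 818.3 + 4406.58 + 1721.76 + 49225.23 = 79870.6
ΣP(Year 1)·Q(Year 2) = 2757.26×10 + 244.37×9 + 333.90×2 + 410.19×9 + 95.07×16 + 3991.51×9 = 27572.6 + 2199.33 + 667.8 + 3691.71 + 1521.12 + 35923.59 = 71576.15
Index = 79870.6 / 71576.15 × 100 = 111.5883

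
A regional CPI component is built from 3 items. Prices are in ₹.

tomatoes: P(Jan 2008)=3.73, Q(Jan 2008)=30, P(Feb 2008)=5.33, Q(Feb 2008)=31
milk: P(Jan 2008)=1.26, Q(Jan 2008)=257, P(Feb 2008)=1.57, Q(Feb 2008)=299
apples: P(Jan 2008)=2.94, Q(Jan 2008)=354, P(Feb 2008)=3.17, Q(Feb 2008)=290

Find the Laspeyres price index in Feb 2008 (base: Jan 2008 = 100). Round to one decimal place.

Laspeyres price index uses base-period quantities as weights.
ΣP(Feb 2008)·Q(Jan 2008) = 5.33×30 + 1.57×257 + 3.17×354 = 159.9 + 403.49 + 1122.18 = 1685.57
ΣP(Jan 2008)·Q(Jan 2008) = 3.73×30 + 1.26×257 + 2.94×354 = 111.9 + 323.82 + 1040.76 = 1476.48
Index = 1685.57 / 1476.48 × 100 = 114.1614

114.2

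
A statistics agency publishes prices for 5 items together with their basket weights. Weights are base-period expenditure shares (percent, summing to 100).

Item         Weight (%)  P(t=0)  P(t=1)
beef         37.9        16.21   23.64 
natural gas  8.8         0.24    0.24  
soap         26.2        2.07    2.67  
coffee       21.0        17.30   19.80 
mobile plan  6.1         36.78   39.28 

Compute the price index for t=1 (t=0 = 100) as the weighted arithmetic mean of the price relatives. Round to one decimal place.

beef: 37.9 × (23.64/16.21) = 37.9 × 1.458359 = 55.2718
natural gas: 8.8 × (0.24/0.24) = 8.8 × 1.000000 = 8.8000
soap: 26.2 × (2.67/2.07) = 26.2 × 1.289855 = 33.7942
coffee: 21.0 × (19.80/17.30) = 21.0 × 1.144509 = 24.0347
mobile plan: 6.1 × (39.28/36.78) = 6.1 × 1.067972 = 6.5146
Index = Σ wᵢ·(p₁ᵢ/p₀ᵢ) = 55.2718 + 8.8000 + 33.7942 + 24.0347 + 6.5146 = 128.4153

128.4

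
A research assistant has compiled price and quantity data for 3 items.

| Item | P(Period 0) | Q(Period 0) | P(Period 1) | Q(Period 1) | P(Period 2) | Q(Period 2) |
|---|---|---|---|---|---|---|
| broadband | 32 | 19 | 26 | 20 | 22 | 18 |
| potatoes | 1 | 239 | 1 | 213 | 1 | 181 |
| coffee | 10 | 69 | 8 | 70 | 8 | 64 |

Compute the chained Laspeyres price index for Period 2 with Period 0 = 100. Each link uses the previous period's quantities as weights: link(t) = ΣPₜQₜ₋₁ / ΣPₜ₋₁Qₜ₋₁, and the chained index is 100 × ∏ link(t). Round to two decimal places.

78.43

Link Period 0→Period 1:
ΣP(Period 1)Q(Period 0) = 26×19 + 1×239 + 8×69 = 494 + 239 + 552 = 1285
ΣP(Period 0)Q(Period 0) = 32×19 + 1×239 + 10×69 = 608 + 239 + 690 = 1537
link = 1285/1537 = 0.836044
Link Period 1→Period 2:
ΣP(Period 2)Q(Period 1) = 22×20 + 1×213 + 8×70 = 440 + 213 + 560 = 1213
ΣP(Period 1)Q(Period 1) = 26×20 + 1×213 + 8×70 = 520 + 213 + 560 = 1293
link = 1213/1293 = 0.938128
Chained index = 100 × 0.836044 × 0.938128 = 78.4317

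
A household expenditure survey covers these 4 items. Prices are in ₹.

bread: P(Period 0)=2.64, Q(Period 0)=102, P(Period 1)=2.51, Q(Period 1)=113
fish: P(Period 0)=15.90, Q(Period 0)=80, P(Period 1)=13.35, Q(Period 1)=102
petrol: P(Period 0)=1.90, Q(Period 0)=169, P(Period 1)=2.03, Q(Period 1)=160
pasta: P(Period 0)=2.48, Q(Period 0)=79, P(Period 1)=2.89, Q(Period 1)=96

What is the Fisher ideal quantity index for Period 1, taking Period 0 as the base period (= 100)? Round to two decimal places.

Laspeyres component (base-period weights):
ΣP(Period 0)Q(Period 1) = 2.64×113 + 15.90×102 + 1.90×160 + 2.48×96 = 298.32 + 1621.8 + 304 + 238.08 = 2462.2
ΣP(Period 0)Q(Period 0) = 2.64×102 + 15.90×80 + 1.90×169 + 2.48×79 = 269.28 + 1272 + 321.1 + 195.92 = 2058.3
L = 2462.2 / 2058.3 × 100 = 119.6230
Paasche component (current-period weights):
ΣP(Period 1)Q(Period 1) = 2.51×113 + 13.35×102 + 2.03×160 + 2.89×96 = 283.63 + 1361.7 + 324.8 + 277.44 = 2247.57
ΣP(Period 1)Q(Period 0) = 2.51×102 + 13.35×80 + 2.03×169 + 2.89×79 = 256.02 + 1068 + 343.07 + 228.31 = 1895.4
P = 2247.57 / 1895.4 × 100 = 118.5802
Fisher = √(L × P) = √(119.6230 × 118.5802) = 119.1005

119.10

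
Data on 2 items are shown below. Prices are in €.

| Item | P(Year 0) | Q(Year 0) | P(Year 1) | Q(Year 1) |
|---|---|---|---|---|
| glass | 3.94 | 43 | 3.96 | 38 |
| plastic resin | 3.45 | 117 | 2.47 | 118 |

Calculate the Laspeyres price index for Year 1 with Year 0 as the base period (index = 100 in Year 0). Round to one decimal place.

Laspeyres price index uses base-period quantities as weights.
ΣP(Year 1)·Q(Year 0) = 3.96×43 + 2.47×117 = 170.28 + 288.99 = 459.27
ΣP(Year 0)·Q(Year 0) = 3.94×43 + 3.45×117 = 169.42 + 403.65 = 573.07
Index = 459.27 / 573.07 × 100 = 80.1420

80.1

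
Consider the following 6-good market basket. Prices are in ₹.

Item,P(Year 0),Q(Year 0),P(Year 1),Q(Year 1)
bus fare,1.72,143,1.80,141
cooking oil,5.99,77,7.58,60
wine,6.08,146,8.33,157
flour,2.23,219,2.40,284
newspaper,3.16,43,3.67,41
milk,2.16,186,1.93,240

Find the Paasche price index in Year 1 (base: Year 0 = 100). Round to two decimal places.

Paasche price index uses current-period quantities as weights.
ΣP(Year 1)·Q(Year 1) = 1.80×141 + 7.58×60 + 8.33×157 + 2.40×284 + 3.67×41 + 1.93×240 = 253.8 + 454.8 + 1307.81 + 681.6 + 150.47 + 463.2 = 3311.68
ΣP(Year 0)·Q(Year 1) = 1.72×141 + 5.99×60 + 6.08×157 + 2.23×284 + 3.16×41 + 2.16×240 = 242.52 + 359.4 + 954.56 + 633.32 + 129.56 + 518.4 = 2837.76
Index = 3311.68 / 2837.76 × 100 = 116.7005

116.70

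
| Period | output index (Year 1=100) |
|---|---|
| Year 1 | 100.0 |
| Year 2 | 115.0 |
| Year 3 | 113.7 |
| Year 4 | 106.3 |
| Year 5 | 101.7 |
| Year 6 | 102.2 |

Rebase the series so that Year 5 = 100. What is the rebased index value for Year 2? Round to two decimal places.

Rebased(Year 2) = 115.0 / 101.7 × 100 = 113.0777

113.08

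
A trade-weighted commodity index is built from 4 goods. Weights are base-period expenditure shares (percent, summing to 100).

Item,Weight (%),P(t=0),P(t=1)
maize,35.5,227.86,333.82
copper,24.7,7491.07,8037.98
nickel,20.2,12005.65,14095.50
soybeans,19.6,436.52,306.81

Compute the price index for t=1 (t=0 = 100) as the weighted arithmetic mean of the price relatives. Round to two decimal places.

maize: 35.5 × (333.82/227.86) = 35.5 × 1.465022 = 52.0083
copper: 24.7 × (8037.98/7491.07) = 24.7 × 1.073008 = 26.5033
nickel: 20.2 × (14095.50/12005.65) = 20.2 × 1.174072 = 23.7163
soybeans: 19.6 × (306.81/436.52) = 19.6 × 0.702854 = 13.7759
Index = Σ wᵢ·(p₁ᵢ/p₀ᵢ) = 52.0083 + 26.5033 + 23.7163 + 13.7759 = 116.0038

116.00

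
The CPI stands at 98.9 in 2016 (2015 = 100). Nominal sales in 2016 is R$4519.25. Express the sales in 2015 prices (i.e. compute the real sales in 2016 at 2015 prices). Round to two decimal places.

4569.51

Real = Nominal ÷ (Index/100) = 4519.25 ÷ (98.9/100)
     = 4519.25 ÷ 0.989 = 4569.5147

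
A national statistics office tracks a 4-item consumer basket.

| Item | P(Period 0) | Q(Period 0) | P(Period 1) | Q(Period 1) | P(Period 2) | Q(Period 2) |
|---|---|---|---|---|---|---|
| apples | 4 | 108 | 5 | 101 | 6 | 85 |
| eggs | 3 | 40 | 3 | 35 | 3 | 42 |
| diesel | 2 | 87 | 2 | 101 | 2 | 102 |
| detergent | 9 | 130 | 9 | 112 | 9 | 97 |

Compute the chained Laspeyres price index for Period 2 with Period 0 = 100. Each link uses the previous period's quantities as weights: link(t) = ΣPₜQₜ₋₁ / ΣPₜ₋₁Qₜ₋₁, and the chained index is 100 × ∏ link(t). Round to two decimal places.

111.56

Link Period 0→Period 1:
ΣP(Period 1)Q(Period 0) = 5×108 + 3×40 + 2×87 + 9×130 = 540 + 120 + 174 + 1170 = 2004
ΣP(Period 0)Q(Period 0) = 4×108 + 3×40 + 2×87 + 9×130 = 432 + 120 + 174 + 1170 = 1896
link = 2004/1896 = 1.056962
Link Period 1→Period 2:
ΣP(Period 2)Q(Period 1) = 6×101 + 3×35 + 2×101 + 9×112 = 606 + 105 + 202 + 1008 = 1921
ΣP(Period 1)Q(Period 1) = 5×101 + 3×35 + 2×101 + 9×112 = 505 + 105 + 202 + 1008 = 1820
link = 1921/1820 = 1.055495
Chained index = 100 × 1.056962 × 1.055495 = 111.5618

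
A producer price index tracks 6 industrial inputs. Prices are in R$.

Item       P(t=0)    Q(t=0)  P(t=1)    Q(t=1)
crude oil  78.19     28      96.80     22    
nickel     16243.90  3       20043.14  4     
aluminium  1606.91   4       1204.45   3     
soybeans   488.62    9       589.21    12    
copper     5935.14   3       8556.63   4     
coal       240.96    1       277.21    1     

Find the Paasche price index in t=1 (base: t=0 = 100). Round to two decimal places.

125.78

Paasche price index uses current-period quantities as weights.
ΣP(t=1)·Q(t=1) = 96.80×22 + 20043.14×4 + 1204.45×3 + 589.21×12 + 8556.63×4 + 277.21×1 = 2129.6 + 80172.56 + 3613.35 + 7070.52 + 34226.52 + 277.21 = 127489.76
ΣP(t=0)·Q(t=1) = 78.19×22 + 16243.90×4 + 1606.91×3 + 488.62×12 + 5935.14×4 + 240.96×1 = 1720.18 + 64975.6 + 4820.73 + 5863.44 + 23740.56 + 240.96 = 101361.47
Index = 127489.76 / 101361.47 × 100 = 125.7773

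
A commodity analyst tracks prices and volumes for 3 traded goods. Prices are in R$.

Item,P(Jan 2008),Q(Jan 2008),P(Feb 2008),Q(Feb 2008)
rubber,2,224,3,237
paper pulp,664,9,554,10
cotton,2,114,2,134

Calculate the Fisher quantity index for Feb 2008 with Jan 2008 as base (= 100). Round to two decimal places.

110.86

Laspeyres component (base-period weights):
ΣP(Jan 2008)Q(Feb 2008) = 2×237 + 664×10 + 2×134 = 474 + 6640 + 268 = 7382
ΣP(Jan 2008)Q(Jan 2008) = 2×224 + 664×9 + 2×114 = 448 + 5976 + 228 = 6652
L = 7382 / 6652 × 100 = 110.9741
Paasche component (current-period weights):
ΣP(Feb 2008)Q(Feb 2008) = 3×237 + 554×10 + 2×134 = 711 + 5540 + 268 = 6519
ΣP(Feb 2008)Q(Jan 2008) = 3×224 + 554×9 + 2×114 = 672 + 4986 + 228 = 5886
P = 6519 / 5886 × 100 = 110.7543
Fisher = √(L × P) = √(110.9741 × 110.7543) = 110.8642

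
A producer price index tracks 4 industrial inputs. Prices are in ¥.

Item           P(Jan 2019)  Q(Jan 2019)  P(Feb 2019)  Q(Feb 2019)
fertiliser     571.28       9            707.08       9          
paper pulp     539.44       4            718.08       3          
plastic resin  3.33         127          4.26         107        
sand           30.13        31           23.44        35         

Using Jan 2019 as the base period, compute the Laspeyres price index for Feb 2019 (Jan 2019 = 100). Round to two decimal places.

121.34

Laspeyres price index uses base-period quantities as weights.
ΣP(Feb 2019)·Q(Jan 2019) = 707.08×9 + 718.08×4 + 4.26×127 + 23.44×31 = 6363.72 + 2872.32 + 541.02 + 726.64 = 10503.7
ΣP(Jan 2019)·Q(Jan 2019) = 571.28×9 + 539.44×4 + 3.33×127 + 30.13×31 = 5141.52 + 2157.76 + 422.91 + 934.03 = 8656.22
Index = 10503.7 / 8656.22 × 100 = 121.3428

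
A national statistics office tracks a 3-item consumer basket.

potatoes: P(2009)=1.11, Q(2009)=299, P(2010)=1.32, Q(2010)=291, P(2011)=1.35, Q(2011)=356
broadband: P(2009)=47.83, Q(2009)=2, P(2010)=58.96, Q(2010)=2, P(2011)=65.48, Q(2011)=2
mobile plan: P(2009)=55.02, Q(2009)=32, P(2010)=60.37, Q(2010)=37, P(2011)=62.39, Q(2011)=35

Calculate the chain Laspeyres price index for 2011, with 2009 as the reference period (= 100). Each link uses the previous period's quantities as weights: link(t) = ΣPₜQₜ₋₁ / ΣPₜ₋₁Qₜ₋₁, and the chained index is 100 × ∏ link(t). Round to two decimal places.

Link 2009→2010:
ΣP(2010)Q(2009) = 1.32×299 + 58.96×2 + 60.37×32 = 394.68 + 117.92 + 1931.84 = 2444.44
ΣP(2009)Q(2009) = 1.11×299 + 47.83×2 + 55.02×32 = 331.89 + 95.66 + 1760.64 = 2188.19
link = 2444.44/2188.19 = 1.117106
Link 2010→2011:
ΣP(2011)Q(2010) = 1.35×291 + 65.48×2 + 62.39×37 = 392.85 + 130.96 + 2308.43 = 2832.24
ΣP(2010)Q(2010) = 1.32×291 + 58.96×2 + 60.37×37 = 384.12 + 117.92 + 2233.69 = 2735.73
link = 2832.24/2735.73 = 1.035278
Chained index = 100 × 1.117106 × 1.035278 = 115.6515

115.65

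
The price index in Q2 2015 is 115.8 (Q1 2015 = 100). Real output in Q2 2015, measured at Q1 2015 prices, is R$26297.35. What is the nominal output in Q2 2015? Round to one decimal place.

30452.3

Nominal = Real × (Index/100) = 26297.35 × (115.8/100)
        = 26297.35 × 1.158 = 30452.3313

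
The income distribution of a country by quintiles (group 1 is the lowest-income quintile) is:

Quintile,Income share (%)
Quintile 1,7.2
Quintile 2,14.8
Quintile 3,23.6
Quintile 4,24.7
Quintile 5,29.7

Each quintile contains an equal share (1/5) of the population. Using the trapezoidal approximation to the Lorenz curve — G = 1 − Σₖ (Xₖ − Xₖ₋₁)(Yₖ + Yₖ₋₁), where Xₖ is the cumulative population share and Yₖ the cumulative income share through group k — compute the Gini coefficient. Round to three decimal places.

Cumulative income shares Yₖ: 0.0720, 0.2200, 0.4560, 0.7030, 1.0000
Σ (Xₖ−Xₖ₋₁)(Yₖ+Yₖ₋₁) = (1/5)(0.0720+0.0000) + (1/5)(0.2200+0.0720) + (1/5)(0.4560+0.2200) + (1/5)(0.7030+0.4560) + (1/5)(1.0000+0.7030)
  = 0.0144 + 0.0584 + 0.1352 + 0.2318 + 0.3406 = 0.7804
G = 1 − 0.7804 = 0.2196

0.220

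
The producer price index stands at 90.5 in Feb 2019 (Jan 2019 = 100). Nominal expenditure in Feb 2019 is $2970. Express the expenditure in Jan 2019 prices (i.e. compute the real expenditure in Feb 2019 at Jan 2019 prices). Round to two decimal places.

Real = Nominal ÷ (Index/100) = 2970 ÷ (90.5/100)
     = 2970 ÷ 0.905 = 3281.7680

3281.77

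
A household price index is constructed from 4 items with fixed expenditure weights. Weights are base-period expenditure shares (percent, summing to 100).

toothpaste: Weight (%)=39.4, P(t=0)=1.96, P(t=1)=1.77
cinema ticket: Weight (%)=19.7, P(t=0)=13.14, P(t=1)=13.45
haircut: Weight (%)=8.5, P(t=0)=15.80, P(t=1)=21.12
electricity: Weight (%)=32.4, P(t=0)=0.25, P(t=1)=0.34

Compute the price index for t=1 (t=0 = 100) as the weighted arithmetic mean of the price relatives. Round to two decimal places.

111.17

toothpaste: 39.4 × (1.77/1.96) = 39.4 × 0.903061 = 35.5806
cinema ticket: 19.7 × (13.45/13.14) = 19.7 × 1.023592 = 20.1648
haircut: 8.5 × (21.12/15.80) = 8.5 × 1.336709 = 11.3620
electricity: 32.4 × (0.34/0.25) = 32.4 × 1.360000 = 44.0640
Index = Σ wᵢ·(p₁ᵢ/p₀ᵢ) = 35.5806 + 20.1648 + 11.3620 + 44.0640 = 111.1714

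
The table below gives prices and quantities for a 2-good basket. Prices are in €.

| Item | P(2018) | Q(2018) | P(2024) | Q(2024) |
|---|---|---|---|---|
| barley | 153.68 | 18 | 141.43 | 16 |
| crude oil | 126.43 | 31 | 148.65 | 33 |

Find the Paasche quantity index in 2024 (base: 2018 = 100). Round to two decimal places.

Paasche quantity index uses current-period prices as weights.
ΣP(2024)·Q(2024) = 141.43×16 + 148.65×33 = 2262.88 + 4905.45 = 7168.33
ΣP(2024)·Q(2018) = 141.43×18 + 148.65×31 = 2545.74 + 4608.15 = 7153.89
Index = 7168.33 / 7153.89 × 100 = 100.2018

100.20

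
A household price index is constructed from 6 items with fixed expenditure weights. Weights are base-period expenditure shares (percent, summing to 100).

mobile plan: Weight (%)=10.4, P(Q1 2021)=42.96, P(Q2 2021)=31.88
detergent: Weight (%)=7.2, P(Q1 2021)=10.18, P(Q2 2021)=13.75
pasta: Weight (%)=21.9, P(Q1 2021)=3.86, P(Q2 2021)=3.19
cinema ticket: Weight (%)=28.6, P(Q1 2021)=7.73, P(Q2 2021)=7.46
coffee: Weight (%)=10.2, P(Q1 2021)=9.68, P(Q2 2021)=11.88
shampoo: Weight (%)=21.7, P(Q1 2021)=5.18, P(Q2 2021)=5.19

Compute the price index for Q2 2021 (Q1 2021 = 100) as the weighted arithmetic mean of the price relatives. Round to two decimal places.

97.40

mobile plan: 10.4 × (31.88/42.96) = 10.4 × 0.742086 = 7.7177
detergent: 7.2 × (13.75/10.18) = 7.2 × 1.350688 = 9.7250
pasta: 21.9 × (3.19/3.86) = 21.9 × 0.826425 = 18.0987
cinema ticket: 28.6 × (7.46/7.73) = 28.6 × 0.965071 = 27.6010
coffee: 10.2 × (11.88/9.68) = 10.2 × 1.227273 = 12.5182
shampoo: 21.7 × (5.19/5.18) = 21.7 × 1.001931 = 21.7419
Index = Σ wᵢ·(p₁ᵢ/p₀ᵢ) = 7.7177 + 9.7250 + 18.0987 + 27.6010 + 12.5182 + 21.7419 = 97.4025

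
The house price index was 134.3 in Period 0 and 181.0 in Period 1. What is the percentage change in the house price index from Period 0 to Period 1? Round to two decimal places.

34.77%

Change = (181.0 − 134.3) / 134.3 × 100
       = 46.7 / 134.3 × 100 = 34.7729%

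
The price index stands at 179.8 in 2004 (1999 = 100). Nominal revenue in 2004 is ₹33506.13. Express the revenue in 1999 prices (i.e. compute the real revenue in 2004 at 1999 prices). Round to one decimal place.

18635.2

Real = Nominal ÷ (Index/100) = 33506.13 ÷ (179.8/100)
     = 33506.13 ÷ 1.798 = 18635.2225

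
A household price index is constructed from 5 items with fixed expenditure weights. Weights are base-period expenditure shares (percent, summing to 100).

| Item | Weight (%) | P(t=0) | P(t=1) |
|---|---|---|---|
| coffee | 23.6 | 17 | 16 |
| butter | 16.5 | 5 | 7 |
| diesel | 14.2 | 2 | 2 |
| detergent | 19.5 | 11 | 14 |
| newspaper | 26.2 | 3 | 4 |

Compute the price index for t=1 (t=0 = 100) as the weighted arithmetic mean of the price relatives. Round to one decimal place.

119.3

coffee: 23.6 × (16/17) = 23.6 × 0.941176 = 22.2118
butter: 16.5 × (7/5) = 16.5 × 1.400000 = 23.1000
diesel: 14.2 × (2/2) = 14.2 × 1.000000 = 14.2000
detergent: 19.5 × (14/11) = 19.5 × 1.272727 = 24.8182
newspaper: 26.2 × (4/3) = 26.2 × 1.333333 = 34.9333
Index = Σ wᵢ·(p₁ᵢ/p₀ᵢ) = 22.2118 + 23.1000 + 14.2000 + 24.8182 + 34.9333 = 119.2633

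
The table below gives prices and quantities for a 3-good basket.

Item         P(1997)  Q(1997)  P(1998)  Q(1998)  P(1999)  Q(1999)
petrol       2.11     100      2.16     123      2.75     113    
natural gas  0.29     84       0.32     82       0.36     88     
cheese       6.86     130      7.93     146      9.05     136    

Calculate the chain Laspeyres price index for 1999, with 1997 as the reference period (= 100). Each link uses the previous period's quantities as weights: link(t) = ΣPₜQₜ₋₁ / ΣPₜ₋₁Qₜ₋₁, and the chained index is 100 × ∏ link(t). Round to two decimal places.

131.67

Link 1997→1998:
ΣP(1998)Q(1997) = 2.16×100 + 0.32×84 + 7.93×130 = 216 + 26.88 + 1030.9 = 1273.78
ΣP(1997)Q(1997) = 2.11×100 + 0.29×84 + 6.86×130 = 211 + 24.36 + 891.8 = 1127.16
link = 1273.78/1127.16 = 1.130079
Link 1998→1999:
ΣP(1999)Q(1998) = 2.75×123 + 0.36×82 + 9.05×146 = 338.25 + 29.52 + 1321.3 = 1689.07
ΣP(1998)Q(1998) = 2.16×123 + 0.32×82 + 7.93×146 = 265.68 + 26.24 + 1157.78 = 1449.7
link = 1689.07/1449.7 = 1.165117
Chained index = 100 × 1.130079 × 1.165117 = 131.6674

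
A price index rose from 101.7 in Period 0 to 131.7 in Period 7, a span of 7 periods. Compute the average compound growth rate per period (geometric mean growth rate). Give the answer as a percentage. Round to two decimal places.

Growth factor = (131.7/101.7)^(1/7) = (1.294985)^(1/7) = 1.037619
Growth rate = 1.037619 − 1 = 0.037619 = 3.7619%

3.76%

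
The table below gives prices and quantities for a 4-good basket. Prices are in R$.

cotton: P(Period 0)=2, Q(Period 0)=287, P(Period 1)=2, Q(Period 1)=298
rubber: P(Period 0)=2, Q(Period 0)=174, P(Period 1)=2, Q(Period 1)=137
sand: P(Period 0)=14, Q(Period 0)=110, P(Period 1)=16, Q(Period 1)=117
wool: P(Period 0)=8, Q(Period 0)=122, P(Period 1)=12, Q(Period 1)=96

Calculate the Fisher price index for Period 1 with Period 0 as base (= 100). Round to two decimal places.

Laspeyres component (base-period weights):
ΣP(Period 1)Q(Period 0) = 2×287 + 2×174 + 16×110 + 12×122 = 574 + 348 + 1760 + 1464 = 4146
ΣP(Period 0)Q(Period 0) = 2×287 + 2×174 + 14×110 + 8×122 = 574 + 348 + 1540 + 976 = 3438
L = 4146 / 3438 × 100 = 120.5934
Paasche component (current-period weights):
ΣP(Period 1)Q(Period 1) = 2×298 + 2×137 + 16×117 + 12×96 = 596 + 274 + 1872 + 1152 = 3894
ΣP(Period 0)Q(Period 1) = 2×298 + 2×137 + 14×117 + 8×96 = 596 + 274 + 1638 + 768 = 3276
P = 3894 / 3276 × 100 = 118.8645
Fisher = √(L × P) = √(120.5934 × 118.8645) = 119.7258

119.73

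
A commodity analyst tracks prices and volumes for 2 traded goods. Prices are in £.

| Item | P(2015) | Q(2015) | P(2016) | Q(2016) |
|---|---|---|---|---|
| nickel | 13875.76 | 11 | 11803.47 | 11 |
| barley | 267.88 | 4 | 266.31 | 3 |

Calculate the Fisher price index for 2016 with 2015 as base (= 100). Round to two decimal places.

Laspeyres component (base-period weights):
ΣP(2016)Q(2015) = 11803.47×11 + 266.31×4 = 129838.17 + 1065.24 = 130903.41
ΣP(2015)Q(2015) = 13875.76×11 + 267.88×4 = 152633.36 + 1071.52 = 153704.88
L = 130903.41 / 153704.88 × 100 = 85.1654
Paasche component (current-period weights):
ΣP(2016)Q(2016) = 11803.47×11 + 266.31×3 = 129838.17 + 798.93 = 130637.1
ΣP(2015)Q(2016) = 13875.76×11 + 267.88×3 = 152633.36 + 803.64 = 153437
P = 130637.1 / 153437 × 100 = 85.1405
Fisher = √(L × P) = √(85.1654 × 85.1405) = 85.1530

85.15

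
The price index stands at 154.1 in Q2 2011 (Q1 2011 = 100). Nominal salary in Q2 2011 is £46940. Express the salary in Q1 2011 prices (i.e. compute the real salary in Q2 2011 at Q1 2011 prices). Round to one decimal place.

30460.7

Real = Nominal ÷ (Index/100) = 46940 ÷ (154.1/100)
     = 46940 ÷ 1.541 = 30460.7398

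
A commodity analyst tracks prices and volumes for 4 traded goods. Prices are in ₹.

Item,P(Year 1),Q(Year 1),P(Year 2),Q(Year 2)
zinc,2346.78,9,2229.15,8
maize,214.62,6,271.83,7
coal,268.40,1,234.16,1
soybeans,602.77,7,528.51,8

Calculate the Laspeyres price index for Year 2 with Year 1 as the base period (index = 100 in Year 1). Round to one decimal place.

Laspeyres price index uses base-period quantities as weights.
ΣP(Year 2)·Q(Year 1) = 2229.15×9 + 271.83×6 + 234.16×1 + 528.51×7 = 20062.35 + 1630.98 + 234.16 + 3699.57 = 25627.06
ΣP(Year 1)·Q(Year 1) = 2346.78×9 + 214.62×6 + 268.40×1 + 602.77×7 = 21121.02 + 1287.72 + 268.4 + 4219.39 = 26896.53
Index = 25627.06 / 26896.53 × 100 = 95.2802

95.3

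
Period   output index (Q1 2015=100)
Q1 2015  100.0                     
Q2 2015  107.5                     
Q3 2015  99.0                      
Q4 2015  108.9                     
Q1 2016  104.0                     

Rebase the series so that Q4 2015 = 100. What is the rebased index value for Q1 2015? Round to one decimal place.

Rebased(Q1 2015) = 100.0 / 108.9 × 100 = 91.8274

91.8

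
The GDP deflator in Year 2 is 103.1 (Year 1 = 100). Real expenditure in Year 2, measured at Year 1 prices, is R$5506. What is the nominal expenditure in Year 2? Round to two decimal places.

Nominal = Real × (Index/100) = 5506 × (103.1/100)
        = 5506 × 1.031 = 5676.6860

5676.69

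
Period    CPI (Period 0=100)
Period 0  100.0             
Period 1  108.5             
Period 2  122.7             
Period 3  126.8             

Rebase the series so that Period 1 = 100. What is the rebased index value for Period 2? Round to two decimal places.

Rebased(Period 2) = 122.7 / 108.5 × 100 = 113.0876

113.09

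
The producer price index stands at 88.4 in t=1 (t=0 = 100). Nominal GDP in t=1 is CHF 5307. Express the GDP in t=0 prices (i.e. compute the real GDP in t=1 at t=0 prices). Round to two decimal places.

6003.39

Real = Nominal ÷ (Index/100) = 5307 ÷ (88.4/100)
     = 5307 ÷ 0.884 = 6003.3937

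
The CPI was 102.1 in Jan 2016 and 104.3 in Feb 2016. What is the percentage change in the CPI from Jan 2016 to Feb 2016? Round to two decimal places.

Change = (104.3 − 102.1) / 102.1 × 100
       = 2.2 / 102.1 × 100 = 2.1548%

2.15%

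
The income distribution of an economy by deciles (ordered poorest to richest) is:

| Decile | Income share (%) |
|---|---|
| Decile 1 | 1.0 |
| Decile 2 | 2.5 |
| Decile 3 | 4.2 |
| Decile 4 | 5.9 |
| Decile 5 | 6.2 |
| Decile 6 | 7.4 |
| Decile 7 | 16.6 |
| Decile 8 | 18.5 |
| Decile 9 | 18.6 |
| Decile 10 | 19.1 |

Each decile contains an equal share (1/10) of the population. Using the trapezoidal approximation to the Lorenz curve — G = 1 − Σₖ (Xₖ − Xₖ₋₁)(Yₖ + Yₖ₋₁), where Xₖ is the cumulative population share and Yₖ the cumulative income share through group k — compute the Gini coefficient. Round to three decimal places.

0.380

Cumulative income shares Yₖ: 0.0100, 0.0350, 0.0770, 0.1360, 0.1980, 0.2720, 0.4380, 0.6230, 0.8090, 1.0000
Σ (Xₖ−Xₖ₋₁)(Yₖ+Yₖ₋₁) = (1/10)(0.0100+0.0000) + (1/10)(0.0350+0.0100) + (1/10)(0.0770+0.0350) + (1/10)(0.1360+0.0770) + (1/10)(0.1980+0.1360) + (1/10)(0.2720+0.1980) + (1/10)(0.4380+0.2720) + (1/10)(0.6230+0.4380) + (1/10)(0.8090+0.6230) + (1/10)(1.0000+0.8090)
  = 0.0010 + 0.0045 + 0.0112 + 0.0213 + 0.0334 + 0.0470 + 0.0710 + 0.1061 + 0.1432 + 0.1809 = 0.6196
G = 1 − 0.6196 = 0.3804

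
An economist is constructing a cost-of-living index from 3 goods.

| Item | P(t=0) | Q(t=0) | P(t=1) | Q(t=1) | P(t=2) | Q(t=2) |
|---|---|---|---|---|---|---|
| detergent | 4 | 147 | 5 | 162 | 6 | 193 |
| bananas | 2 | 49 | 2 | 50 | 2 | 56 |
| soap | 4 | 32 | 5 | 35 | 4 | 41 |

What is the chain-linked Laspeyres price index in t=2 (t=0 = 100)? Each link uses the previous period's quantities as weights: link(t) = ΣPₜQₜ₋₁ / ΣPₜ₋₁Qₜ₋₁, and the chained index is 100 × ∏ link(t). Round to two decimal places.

Link t=0→t=1:
ΣP(t=1)Q(t=0) = 5×147 + 2×49 + 5×32 = 735 + 98 + 160 = 993
ΣP(t=0)Q(t=0) = 4×147 + 2×49 + 4×32 = 588 + 98 + 128 = 814
link = 993/814 = 1.219902
Link t=1→t=2:
ΣP(t=2)Q(t=1) = 6×162 + 2×50 + 4×35 = 972 + 100 + 140 = 1212
ΣP(t=1)Q(t=1) = 5×162 + 2×50 + 5×35 = 810 + 100 + 175 = 1085
link = 1212/1085 = 1.117051
Chained index = 100 × 1.219902 × 1.117051 = 136.2692

136.27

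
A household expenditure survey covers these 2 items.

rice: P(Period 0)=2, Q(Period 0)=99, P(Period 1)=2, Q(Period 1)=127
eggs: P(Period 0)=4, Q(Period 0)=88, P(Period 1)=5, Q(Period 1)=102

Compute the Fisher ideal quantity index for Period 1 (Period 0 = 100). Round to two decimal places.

Laspeyres component (base-period weights):
ΣP(Period 0)Q(Period 1) = 2×127 + 4×102 = 254 + 408 = 662
ΣP(Period 0)Q(Period 0) = 2×99 + 4×88 = 198 + 352 = 550
L = 662 / 550 × 100 = 120.3636
Paasche component (current-period weights):
ΣP(Period 1)Q(Period 1) = 2×127 + 5×102 = 254 + 510 = 764
ΣP(Period 1)Q(Period 0) = 2×99 + 5×88 = 198 + 440 = 638
P = 764 / 638 × 100 = 119.7492
Fisher = √(L × P) = √(120.3636 × 119.7492) = 120.0560

120.06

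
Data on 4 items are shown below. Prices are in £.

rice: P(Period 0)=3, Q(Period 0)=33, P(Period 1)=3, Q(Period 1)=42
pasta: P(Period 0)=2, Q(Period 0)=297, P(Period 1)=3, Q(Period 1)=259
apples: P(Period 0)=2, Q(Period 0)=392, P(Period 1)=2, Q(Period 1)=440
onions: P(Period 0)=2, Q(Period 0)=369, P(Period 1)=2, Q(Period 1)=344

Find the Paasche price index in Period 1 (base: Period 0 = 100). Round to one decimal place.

111.7

Paasche price index uses current-period quantities as weights.
ΣP(Period 1)·Q(Period 1) = 3×42 + 3×259 + 2×440 + 2×344 = 126 + 777 + 880 + 688 = 2471
ΣP(Period 0)·Q(Period 1) = 3×42 + 2×259 + 2×440 + 2×344 = 126 + 518 + 880 + 688 = 2212
Index = 2471 / 2212 × 100 = 111.7089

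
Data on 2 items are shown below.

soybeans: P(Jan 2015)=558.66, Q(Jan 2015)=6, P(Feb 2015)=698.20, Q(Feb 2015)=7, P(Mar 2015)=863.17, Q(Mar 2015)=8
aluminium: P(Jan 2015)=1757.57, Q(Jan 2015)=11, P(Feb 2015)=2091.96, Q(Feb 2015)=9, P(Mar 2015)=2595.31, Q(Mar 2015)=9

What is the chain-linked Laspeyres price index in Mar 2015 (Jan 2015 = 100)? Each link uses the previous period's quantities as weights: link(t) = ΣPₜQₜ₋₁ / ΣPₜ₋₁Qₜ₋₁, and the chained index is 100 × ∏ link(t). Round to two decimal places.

Link Jan 2015→Feb 2015:
ΣP(Feb 2015)Q(Jan 2015) = 698.20×6 + 2091.96×11 = 4189.2 + 23011.56 = 27200.76
ΣP(Jan 2015)Q(Jan 2015) = 558.66×6 + 1757.57×11 = 3351.96 + 19333.27 = 22685.23
link = 27200.76/22685.23 = 1.199052
Link Feb 2015→Mar 2015:
ΣP(Mar 2015)Q(Feb 2015) = 863.17×7 + 2595.31×9 = 6042.19 + 23357.79 = 29399.98
ΣP(Feb 2015)Q(Feb 2015) = 698.20×7 + 2091.96×9 = 4887.4 + 18827.64 = 23715.04
link = 29399.98/23715.04 = 1.239719
Chained index = 100 × 1.199052 × 1.239719 = 148.6487

148.65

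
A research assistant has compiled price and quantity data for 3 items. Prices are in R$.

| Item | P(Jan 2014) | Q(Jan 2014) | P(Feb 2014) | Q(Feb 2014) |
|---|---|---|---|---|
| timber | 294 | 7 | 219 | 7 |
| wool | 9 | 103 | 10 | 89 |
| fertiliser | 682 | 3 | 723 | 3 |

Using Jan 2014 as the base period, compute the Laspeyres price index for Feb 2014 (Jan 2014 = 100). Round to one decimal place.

94.1

Laspeyres price index uses base-period quantities as weights.
ΣP(Feb 2014)·Q(Jan 2014) = 219×7 + 10×103 + 723×3 = 1533 + 1030 + 2169 = 4732
ΣP(Jan 2014)·Q(Jan 2014) = 294×7 + 9×103 + 682×3 = 2058 + 927 + 2046 = 5031
Index = 4732 / 5031 × 100 = 94.0568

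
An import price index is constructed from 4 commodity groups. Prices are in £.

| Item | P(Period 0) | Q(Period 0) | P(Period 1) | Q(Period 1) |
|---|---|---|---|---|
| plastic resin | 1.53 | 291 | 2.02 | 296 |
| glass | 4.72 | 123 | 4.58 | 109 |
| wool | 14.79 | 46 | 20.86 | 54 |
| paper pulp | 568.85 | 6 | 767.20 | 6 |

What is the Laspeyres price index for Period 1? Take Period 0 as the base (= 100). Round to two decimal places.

131.15

Laspeyres price index uses base-period quantities as weights.
ΣP(Period 1)·Q(Period 0) = 2.02×291 + 4.58×123 + 20.86×46 + 767.20×6 = 587.82 + 563.34 + 959.56 + 4603.2 = 6713.92
ΣP(Period 0)·Q(Period 0) = 1.53×291 + 4.72×123 + 14.79×46 + 568.85×6 = 445.23 + 580.56 + 680.34 + 3413.1 = 5119.23
Index = 6713.92 / 5119.23 × 100 = 131.1510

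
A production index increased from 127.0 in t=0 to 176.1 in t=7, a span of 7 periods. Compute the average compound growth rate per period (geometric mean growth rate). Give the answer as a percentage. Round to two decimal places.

4.78%

Growth factor = (176.1/127.0)^(1/7) = (1.386614)^(1/7) = 1.047802
Growth rate = 1.047802 − 1 = 0.047802 = 4.7802%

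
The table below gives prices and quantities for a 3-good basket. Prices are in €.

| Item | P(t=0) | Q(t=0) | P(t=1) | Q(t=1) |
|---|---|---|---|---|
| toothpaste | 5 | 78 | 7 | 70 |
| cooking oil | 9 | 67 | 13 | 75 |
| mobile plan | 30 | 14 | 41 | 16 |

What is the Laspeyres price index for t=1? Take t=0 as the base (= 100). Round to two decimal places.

140.91

Laspeyres price index uses base-period quantities as weights.
ΣP(t=1)·Q(t=0) = 7×78 + 13×67 + 41×14 = 546 + 871 + 574 = 1991
ΣP(t=0)·Q(t=0) = 5×78 + 9×67 + 30×14 = 390 + 603 + 420 = 1413
Index = 1991 / 1413 × 100 = 140.9059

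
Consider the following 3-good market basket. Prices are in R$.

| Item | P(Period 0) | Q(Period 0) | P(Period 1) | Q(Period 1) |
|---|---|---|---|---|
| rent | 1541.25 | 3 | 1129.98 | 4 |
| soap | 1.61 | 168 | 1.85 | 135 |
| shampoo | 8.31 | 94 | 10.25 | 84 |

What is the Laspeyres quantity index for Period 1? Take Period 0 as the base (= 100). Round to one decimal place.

Laspeyres quantity index uses base-period prices as weights.
ΣP(Period 0)·Q(Period 1) = 1541.25×4 + 1.61×135 + 8.31×84 = 6165 + 217.35 + 698.04 = 7080.39
ΣP(Period 0)·Q(Period 0) = 1541.25×3 + 1.61×168 + 8.31×94 = 4623.75 + 270.48 + 781.14 = 5675.37
Index = 7080.39 / 5675.37 × 100 = 124.7564

124.8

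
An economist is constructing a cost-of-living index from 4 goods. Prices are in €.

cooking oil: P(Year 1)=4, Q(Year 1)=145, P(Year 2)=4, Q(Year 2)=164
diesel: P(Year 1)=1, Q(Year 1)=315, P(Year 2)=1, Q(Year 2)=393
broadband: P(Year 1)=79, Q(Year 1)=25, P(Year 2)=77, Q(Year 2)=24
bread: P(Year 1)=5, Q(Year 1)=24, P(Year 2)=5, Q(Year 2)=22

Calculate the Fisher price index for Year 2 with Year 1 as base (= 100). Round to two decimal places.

98.38

Laspeyres component (base-period weights):
ΣP(Year 2)Q(Year 1) = 4×145 + 1×315 + 77×25 + 5×24 = 580 + 315 + 1925 + 120 = 2940
ΣP(Year 1)Q(Year 1) = 4×145 + 1×315 + 79×25 + 5×24 = 580 + 315 + 1975 + 120 = 2990
L = 2940 / 2990 × 100 = 98.3278
Paasche component (current-period weights):
ΣP(Year 2)Q(Year 2) = 4×164 + 1×393 + 77×24 + 5×22 = 656 + 393 + 1848 + 110 = 3007
ΣP(Year 1)Q(Year 2) = 4×164 + 1×393 + 79×24 + 5×22 = 656 + 393 + 1896 + 110 = 3055
P = 3007 / 3055 × 100 = 98.4288
Fisher = √(L × P) = √(98.3278 × 98.4288) = 98.3783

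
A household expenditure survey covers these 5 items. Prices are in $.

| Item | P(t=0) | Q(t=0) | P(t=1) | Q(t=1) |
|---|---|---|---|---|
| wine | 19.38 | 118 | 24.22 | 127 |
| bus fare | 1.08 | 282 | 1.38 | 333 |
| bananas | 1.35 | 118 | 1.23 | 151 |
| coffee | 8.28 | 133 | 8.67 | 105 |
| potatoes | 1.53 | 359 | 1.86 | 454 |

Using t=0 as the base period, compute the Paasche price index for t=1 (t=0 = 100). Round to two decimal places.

Paasche price index uses current-period quantities as weights.
ΣP(t=1)·Q(t=1) = 24.22×127 + 1.38×333 + 1.23×151 + 8.67×105 + 1.86×454 = 3075.94 + 459.54 + 185.73 + 910.35 + 844.44 = 5476
ΣP(t=0)·Q(t=1) = 19.38×127 + 1.08×333 + 1.35×151 + 8.28×105 + 1.53×454 = 2461.26 + 359.64 + 203.85 + 869.4 + 694.62 = 4588.77
Index = 5476 / 4588.77 × 100 = 119.3348

119.33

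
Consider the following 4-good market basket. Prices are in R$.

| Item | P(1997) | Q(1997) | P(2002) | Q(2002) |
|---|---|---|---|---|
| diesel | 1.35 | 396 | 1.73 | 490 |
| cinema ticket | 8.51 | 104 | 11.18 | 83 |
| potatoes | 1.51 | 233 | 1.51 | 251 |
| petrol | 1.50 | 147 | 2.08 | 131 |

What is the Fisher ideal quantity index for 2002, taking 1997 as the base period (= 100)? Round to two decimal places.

97.22

Laspeyres component (base-period weights):
ΣP(1997)Q(2002) = 1.35×490 + 8.51×83 + 1.51×251 + 1.50×131 = 661.5 + 706.33 + 379.01 + 196.5 = 1943.34
ΣP(1997)Q(1997) = 1.35×396 + 8.51×104 + 1.51×233 + 1.50×147 = 534.6 + 885.04 + 351.83 + 220.5 = 1991.97
L = 1943.34 / 1991.97 × 100 = 97.5587
Paasche component (current-period weights):
ΣP(2002)Q(2002) = 1.73×490 + 11.18×83 + 1.51×251 + 2.08×131 = 847.7 + 927.94 + 379.01 + 272.48 = 2427.13
ΣP(2002)Q(1997) = 1.73×396 + 11.18×104 + 1.51×233 + 2.08×147 = 685.08 + 1162.72 + 351.83 + 305.76 = 2505.39
P = 2427.13 / 2505.39 × 100 = 96.8763
Fisher = √(L × P) = √(97.5587 × 96.8763) = 97.2169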